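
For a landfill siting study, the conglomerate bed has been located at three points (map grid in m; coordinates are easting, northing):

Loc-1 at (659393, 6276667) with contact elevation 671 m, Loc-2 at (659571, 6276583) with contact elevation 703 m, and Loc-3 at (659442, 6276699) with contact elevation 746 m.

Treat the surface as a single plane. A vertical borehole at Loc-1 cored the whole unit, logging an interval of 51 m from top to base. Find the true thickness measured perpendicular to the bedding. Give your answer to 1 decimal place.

29.4 m

Let the plane be z = a·easting + b·northing + c.
Loc-2−Loc-1: 178a − 84b = 32;  Loc-3−Loc-1: 49a + 32b = 75.
Solving gives a = 0.74643, b = 1.20077.
|∇z| = √(a²+b²) = 1.41387, so dip δ = arctan(1.41387) = 54.73°.
True thickness = vertical thickness × cos δ = 51 × cos 54.73° = 29.4 m.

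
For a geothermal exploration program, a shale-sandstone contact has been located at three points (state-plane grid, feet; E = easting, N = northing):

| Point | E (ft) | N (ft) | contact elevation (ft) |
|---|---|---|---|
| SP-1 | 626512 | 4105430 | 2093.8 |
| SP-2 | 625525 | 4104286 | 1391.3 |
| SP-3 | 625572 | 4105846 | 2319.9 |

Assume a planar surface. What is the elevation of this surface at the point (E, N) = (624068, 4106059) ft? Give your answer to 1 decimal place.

Let the plane be z = a·E + b·N + c.
SP-2−SP-1: −987a − 1144b = −702.5;  SP-3−SP-1: −940a + 416b = 226.1.
Solving gives a = 0.022599384, b = 0.594575531.
Then c = 2093.8 − a·626512 − b·4105430 = −2453053.21.
At (624068, 4106059): z = 14103.6 + 2441362.2 − 2453053.21 = 2412.6 ft.

2412.6 ft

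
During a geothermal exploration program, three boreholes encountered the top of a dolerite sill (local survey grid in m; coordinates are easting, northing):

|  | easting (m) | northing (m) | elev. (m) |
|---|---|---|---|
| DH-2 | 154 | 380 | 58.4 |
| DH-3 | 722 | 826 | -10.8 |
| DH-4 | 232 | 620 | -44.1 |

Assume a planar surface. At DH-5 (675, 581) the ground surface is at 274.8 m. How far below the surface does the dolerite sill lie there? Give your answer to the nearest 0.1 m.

171.6 m

Let the plane be z = a·easting + b·northing + c.
DH-3−DH-2: 568a + 446b = −69.2;  DH-4−DH-2: 78a + 240b = −102.5.
Solving gives a = 0.28668, b = −0.52025.
Then c = 58.4 − a·154 − b·380 = 211.95.
At (675, 581): z_contact = 193.51 − 302.27 + 211.95 = 103.19 m.
Depth below ground = 274.8 − 103.19 = 171.6 m.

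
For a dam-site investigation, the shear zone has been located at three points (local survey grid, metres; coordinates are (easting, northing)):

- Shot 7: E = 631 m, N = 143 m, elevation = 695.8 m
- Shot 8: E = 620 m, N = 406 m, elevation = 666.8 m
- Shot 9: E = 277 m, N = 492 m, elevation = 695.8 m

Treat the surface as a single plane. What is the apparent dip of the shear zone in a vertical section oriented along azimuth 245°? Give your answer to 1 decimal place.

Let the plane be z = a·E + b·N + c.
Shot 8−Shot 7: −11a + 263b = −29;  Shot 9−Shot 7: −354a + 349b = 0.
Solving gives a = −0.11338, b = −0.11501.
Unit vector along 245° is (sin 245°, cos 245°) = (-0.9063, -0.4226).
Slope in that direction = a·(-0.9063) + b·(-0.4226) = 0.15137.
Apparent dip = arctan|0.15137| = 8.6° (true dip is 9.2°, so apparent ≤ true as expected).

8.6°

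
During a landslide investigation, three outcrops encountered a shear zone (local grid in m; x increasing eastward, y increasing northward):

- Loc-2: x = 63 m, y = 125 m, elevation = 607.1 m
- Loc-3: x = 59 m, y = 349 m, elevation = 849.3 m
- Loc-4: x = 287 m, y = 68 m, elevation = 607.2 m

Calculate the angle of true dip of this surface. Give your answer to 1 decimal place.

48.3°

Let the plane be z = a·x + b·y + c.
Loc-3−Loc-2: −4a + 224b = 242.2;  Loc-4−Loc-2: 224a − 57b = 0.1.
Solving gives a = 0.27684, b = 1.08619.
Gradient magnitude |∇z| = √(a² + b²) = √(0.07664 + 1.17982) = 1.12092.
True dip = arctan(1.12092) = 48.3°, dipping toward SSW (azimuth ≈ 194°).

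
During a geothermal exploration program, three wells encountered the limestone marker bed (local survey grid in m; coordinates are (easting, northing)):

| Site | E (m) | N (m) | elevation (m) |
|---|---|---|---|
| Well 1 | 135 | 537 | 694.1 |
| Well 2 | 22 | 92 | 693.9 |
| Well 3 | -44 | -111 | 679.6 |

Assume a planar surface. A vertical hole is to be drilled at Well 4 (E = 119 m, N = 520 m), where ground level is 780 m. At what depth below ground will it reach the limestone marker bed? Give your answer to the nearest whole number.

Two edge vectors: Well 1→Well 2 = (-113, -445, -0.2), Well 1→Well 3 = (-179, -648, -14.5).
Normal n = (Well 1→Well 2) × (Well 1→Well 3) = (6322.9, -1602.7, -6431).
So ∂z/∂E = −n_x/n_z = 0.98319 and ∂z/∂N = −n_y/n_z = −0.24921.
Intercept c from Well 1: 694.1 − 132.73 + 133.83 = 695.20.
At (119, 520): z_contact = 117.0 − 129.6 + 695.20 = 682.6 m.
Depth below ground = 780 − 682.6 = 97 m.

97 m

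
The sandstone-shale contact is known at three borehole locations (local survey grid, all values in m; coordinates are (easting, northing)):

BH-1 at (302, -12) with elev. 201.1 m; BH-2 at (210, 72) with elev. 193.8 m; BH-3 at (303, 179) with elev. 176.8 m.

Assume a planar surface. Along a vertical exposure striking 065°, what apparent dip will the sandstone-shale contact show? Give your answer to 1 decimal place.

Let the plane be z = a·E + b·N + c.
BH-2−BH-1: −92a + 84b = −7.3;  BH-3−BH-1: 1a + 191b = −24.3.
Solving gives a = −0.03664, b = −0.12703.
Unit vector along 065° is (sin 65°, cos 65°) = (0.9063, 0.4226).
Slope in that direction = a·(0.9063) + b·(0.4226) = −0.08689.
Apparent dip = arctan|0.08689| = 5.0° (true dip is 7.5°, so apparent ≤ true as expected).

5.0°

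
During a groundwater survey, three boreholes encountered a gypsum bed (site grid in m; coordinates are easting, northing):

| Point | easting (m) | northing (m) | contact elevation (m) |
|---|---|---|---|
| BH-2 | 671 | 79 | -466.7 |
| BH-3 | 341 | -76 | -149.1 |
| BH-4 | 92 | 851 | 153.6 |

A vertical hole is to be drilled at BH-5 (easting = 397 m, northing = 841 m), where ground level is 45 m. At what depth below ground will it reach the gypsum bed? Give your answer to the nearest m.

Two edge vectors: BH-2→BH-3 = (-330, -155, 317.6), BH-2→BH-4 = (-579, 772, 620.3).
Normal n = (BH-2→BH-3) × (BH-2→BH-4) = (-341333.7, 20808.6, -344505).
So ∂z/∂easting = −n_x/n_z = −0.99079 and ∂z/∂northing = −n_y/n_z = 0.06040.
Intercept c from BH-2: -466.7 + 664.82 − 4.77 = 193.35.
At (397, 841): z_contact = −393.3 + 50.8 + 193.35 = -149.2 m.
Depth below ground = 45 − (-149.2) = 194 m.

194 m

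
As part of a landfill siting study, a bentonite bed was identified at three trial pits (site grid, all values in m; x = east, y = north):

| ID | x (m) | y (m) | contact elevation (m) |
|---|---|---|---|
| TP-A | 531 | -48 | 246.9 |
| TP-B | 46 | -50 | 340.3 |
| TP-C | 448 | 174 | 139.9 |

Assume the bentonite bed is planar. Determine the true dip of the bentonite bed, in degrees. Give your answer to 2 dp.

30.33°

Let the plane be z = a·x + b·y + c.
TP-B−TP-A: −485a − 2b = 93.4;  TP-C−TP-A: −83a + 222b = −107.
Solving gives a = −0.19030, b = −0.55313.
Gradient magnitude |∇z| = √(a² + b²) = √(0.03621 + 0.30595) = 0.58495.
True dip = arctan(0.58495) = 30.33°, dipping toward NNE (azimuth ≈ 019°).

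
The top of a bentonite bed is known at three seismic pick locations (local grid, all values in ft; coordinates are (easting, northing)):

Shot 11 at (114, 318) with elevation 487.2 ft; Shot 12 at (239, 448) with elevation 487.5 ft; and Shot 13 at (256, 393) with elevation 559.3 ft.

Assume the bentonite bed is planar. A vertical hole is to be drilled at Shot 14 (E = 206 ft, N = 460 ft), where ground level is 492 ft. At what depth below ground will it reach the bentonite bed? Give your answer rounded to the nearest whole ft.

50 ft

Two edge vectors: Shot 11→Shot 12 = (125, 130, 0.3), Shot 11→Shot 13 = (142, 75, 72.1).
Normal n = (Shot 11→Shot 12) × (Shot 11→Shot 13) = (9350.5, -8969.9, -9085).
So ∂z/∂E = −n_x/n_z = 1.02922 and ∂z/∂N = −n_y/n_z = −0.98733.
Intercept c from Shot 11: 487.2 − 117.33 + 313.97 = 683.84.
At (206, 460): z_contact = 212.0 − 454.2 + 683.84 = 441.7 ft.
Depth below ground = 492 − 441.7 = 50 ft.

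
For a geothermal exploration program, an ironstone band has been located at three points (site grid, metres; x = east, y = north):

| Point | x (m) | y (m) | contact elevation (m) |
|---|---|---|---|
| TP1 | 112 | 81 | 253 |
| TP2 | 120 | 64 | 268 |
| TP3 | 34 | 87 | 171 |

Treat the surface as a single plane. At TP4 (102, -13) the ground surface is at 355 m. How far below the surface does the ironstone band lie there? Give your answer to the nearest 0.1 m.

74.4 m

Two edge vectors: TP1→TP2 = (8, -17, 15), TP1→TP3 = (-78, 6, -82).
Normal n = (TP1→TP2) × (TP1→TP3) = (1304, -514, -1278).
So ∂z/∂x = −n_x/n_z = 1.02034 and ∂z/∂y = −n_y/n_z = −0.40219.
Intercept c from TP1: 253 − 114.28 + 32.58 = 171.30.
At (102, -13): z_contact = 104.08 + 5.23 + 171.30 = 280.60 m.
Depth below ground = 355 − 280.60 = 74.4 m.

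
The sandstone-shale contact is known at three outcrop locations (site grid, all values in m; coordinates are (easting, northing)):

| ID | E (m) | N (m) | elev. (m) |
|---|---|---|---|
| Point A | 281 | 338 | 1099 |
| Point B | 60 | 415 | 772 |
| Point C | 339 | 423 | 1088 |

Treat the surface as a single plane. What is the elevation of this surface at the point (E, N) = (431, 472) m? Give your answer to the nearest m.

Two edge vectors: Point A→Point B = (-221, 77, -327), Point A→Point C = (58, 85, -11).
Normal n = (Point A→Point B) × (Point A→Point C) = (26948, -21397, -23251).
So ∂z/∂E = −n_x/n_z = 1.15900 and ∂z/∂N = −n_y/n_z = −0.92026.
Intercept c from Point A: 1099 − 325.68 + 311.05 = 1084.37.
At (431, 472): z = 499.5 − 434.4 + 1084.37 = 1149.5 m.

1150 m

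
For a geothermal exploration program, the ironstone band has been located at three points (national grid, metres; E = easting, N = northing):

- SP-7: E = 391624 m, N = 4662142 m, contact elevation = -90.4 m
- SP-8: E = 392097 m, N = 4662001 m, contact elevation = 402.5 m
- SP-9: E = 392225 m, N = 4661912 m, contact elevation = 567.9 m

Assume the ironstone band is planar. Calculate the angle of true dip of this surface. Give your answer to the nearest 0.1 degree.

46.7°

Let the plane be z = a·E + b·N + c.
SP-8−SP-7: 473a − 141b = 492.9;  SP-9−SP-7: 601a − 230b = 658.3.
Solving gives a = 0.85437, b = −0.62967.
Gradient magnitude |∇z| = √(a² + b²) = √(0.72994 + 0.39649) = 1.06134.
True dip = arctan(1.06134) = 46.7°, dipping toward NW (azimuth ≈ 306°).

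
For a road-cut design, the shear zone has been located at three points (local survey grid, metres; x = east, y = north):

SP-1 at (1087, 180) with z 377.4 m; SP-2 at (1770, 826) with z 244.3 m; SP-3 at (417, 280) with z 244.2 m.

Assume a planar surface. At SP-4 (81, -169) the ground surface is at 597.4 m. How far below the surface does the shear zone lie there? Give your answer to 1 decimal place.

240.6 m

Two edge vectors: SP-1→SP-2 = (683, 646, -133.1), SP-1→SP-3 = (-670, 100, -133.2).
Normal n = (SP-1→SP-2) × (SP-1→SP-3) = (-72737.2, 180152.6, 501120).
So ∂z/∂x = −n_x/n_z = 0.145149 and ∂z/∂y = −n_y/n_z = −0.359500.
Intercept c from SP-1: 377.4 − 157.78 + 64.71 = 284.33.
At (81, -169): z_contact = 11.76 + 60.76 + 284.33 = 356.85 m.
Depth below ground = 597.4 − 356.85 = 240.6 m.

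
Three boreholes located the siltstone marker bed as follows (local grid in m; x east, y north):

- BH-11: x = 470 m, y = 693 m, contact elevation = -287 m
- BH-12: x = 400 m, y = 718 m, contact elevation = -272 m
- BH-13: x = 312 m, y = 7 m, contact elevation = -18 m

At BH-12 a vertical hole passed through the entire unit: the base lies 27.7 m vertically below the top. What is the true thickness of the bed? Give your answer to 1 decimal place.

Two edge vectors: BH-11→BH-12 = (-70, 25, 15), BH-11→BH-13 = (-158, -686, 269).
Normal n = (BH-11→BH-12) × (BH-11→BH-13) = (17015, 16460, 51970).
So ∂z/∂x = −n_x/n_z = −0.32740 and ∂z/∂y = −n_y/n_z = −0.31672.
|∇z| = √(a²+b²) = 0.45553, so dip δ = arctan(0.45553) = 24.49°.
True thickness = vertical thickness × cos δ = 27.7 × cos 24.49° = 25.2 m.

25.2 m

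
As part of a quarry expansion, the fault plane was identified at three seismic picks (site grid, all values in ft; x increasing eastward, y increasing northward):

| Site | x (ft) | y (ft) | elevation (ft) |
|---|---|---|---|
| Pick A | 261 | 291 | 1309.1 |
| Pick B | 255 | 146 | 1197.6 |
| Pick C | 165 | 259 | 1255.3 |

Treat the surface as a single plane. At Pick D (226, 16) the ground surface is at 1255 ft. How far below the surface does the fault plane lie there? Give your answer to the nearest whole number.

165 ft

Two edge vectors: Pick A→Pick B = (-6, -145, -111.5), Pick A→Pick C = (-96, -32, -53.8).
Normal n = (Pick A→Pick B) × (Pick A→Pick C) = (4233, 10381.2, -13728).
So ∂z/∂x = −n_x/n_z = 0.30835 and ∂z/∂y = −n_y/n_z = 0.75621.
Intercept c from Pick A: 1309.1 − 80.48 − 220.06 = 1008.57.
At (226, 16): z_contact = 69.7 + 12.1 + 1008.57 = 1090.4 ft.
Depth below ground = 1255 − 1090.4 = 165 ft.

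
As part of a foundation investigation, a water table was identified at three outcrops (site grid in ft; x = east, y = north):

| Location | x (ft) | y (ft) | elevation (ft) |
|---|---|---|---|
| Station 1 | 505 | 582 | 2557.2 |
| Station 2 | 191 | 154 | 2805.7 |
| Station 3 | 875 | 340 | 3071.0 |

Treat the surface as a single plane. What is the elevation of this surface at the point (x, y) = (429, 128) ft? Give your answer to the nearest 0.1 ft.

2996.1 ft

Two edge vectors: Station 1→Station 2 = (-314, -428, 248.5), Station 1→Station 3 = (370, -242, 513.8).
Normal n = (Station 1→Station 2) × (Station 1→Station 3) = (-159769.4, 253278.2, 234348).
So ∂z/∂x = −n_x/n_z = 0.68176 and ∂z/∂y = −n_y/n_z = −1.08078.
Intercept c from Station 1: 2557.2 − 344.29 + 629.01 = 2841.92.
At (429, 128): z = 292.5 − 138.3 + 2841.92 = 2996.1 ft.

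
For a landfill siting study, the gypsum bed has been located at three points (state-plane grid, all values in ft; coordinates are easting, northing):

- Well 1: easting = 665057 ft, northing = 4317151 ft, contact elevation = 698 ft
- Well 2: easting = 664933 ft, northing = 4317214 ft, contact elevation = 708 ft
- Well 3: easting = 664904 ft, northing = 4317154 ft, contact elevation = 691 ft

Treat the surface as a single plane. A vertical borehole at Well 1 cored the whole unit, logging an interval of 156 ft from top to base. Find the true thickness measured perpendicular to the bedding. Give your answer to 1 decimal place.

150.8 ft

Let the plane be z = a·easting + b·northing + c.
Well 2−Well 1: −124a + 63b = 10;  Well 3−Well 1: −153a + 3b = −7.
Solving gives a = 0.05083, b = 0.25877.
|∇z| = √(a²+b²) = 0.26371, so dip δ = arctan(0.26371) = 14.77°.
True thickness = vertical thickness × cos δ = 156 × cos 14.77° = 150.8 ft.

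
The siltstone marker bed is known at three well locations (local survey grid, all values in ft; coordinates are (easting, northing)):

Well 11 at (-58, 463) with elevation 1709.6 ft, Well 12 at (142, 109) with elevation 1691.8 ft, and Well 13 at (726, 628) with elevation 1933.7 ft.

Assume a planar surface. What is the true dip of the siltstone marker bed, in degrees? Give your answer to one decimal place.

17.2°

Let the plane be z = a·E + b·N + c.
Well 12−Well 11: 200a − 354b = −17.8;  Well 13−Well 11: 784a + 165b = 224.1.
Solving gives a = 0.24601, b = 0.18927.
Gradient magnitude |∇z| = √(a² + b²) = √(0.06052 + 0.03582) = 0.31039.
True dip = arctan(0.31039) = 17.2°, dipping toward SW (azimuth ≈ 232°).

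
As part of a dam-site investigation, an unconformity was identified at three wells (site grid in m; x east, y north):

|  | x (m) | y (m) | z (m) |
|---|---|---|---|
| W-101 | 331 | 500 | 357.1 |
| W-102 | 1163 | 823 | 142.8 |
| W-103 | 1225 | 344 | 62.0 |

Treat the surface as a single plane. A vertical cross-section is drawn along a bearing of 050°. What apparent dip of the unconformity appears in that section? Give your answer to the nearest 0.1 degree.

Two edge vectors: W-101→W-102 = (832, 323, -214.3), W-101→W-103 = (894, -156, -295.1).
Normal n = (W-101→W-102) × (W-101→W-103) = (-128748.1, 53939, -418554).
So ∂z/∂x = −n_x/n_z = −0.30760 and ∂z/∂y = −n_y/n_z = 0.12887.
Unit vector along 050° is (sin 50°, cos 50°) = (0.7660, 0.6428).
Slope in that direction = a·(0.7660) + b·(0.6428) = −0.15280.
Apparent dip = arctan|0.15280| = 8.7° (true dip is 18.4°, so apparent ≤ true as expected).

8.7°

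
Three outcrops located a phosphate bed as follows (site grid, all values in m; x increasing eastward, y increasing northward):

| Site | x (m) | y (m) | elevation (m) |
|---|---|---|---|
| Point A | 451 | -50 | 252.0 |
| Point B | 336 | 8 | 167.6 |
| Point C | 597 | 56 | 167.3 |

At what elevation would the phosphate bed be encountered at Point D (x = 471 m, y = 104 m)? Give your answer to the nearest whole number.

Let the plane be z = a·x + b·y + c.
Point B−Point A: −115a + 58b = −84.4;  Point C−Point A: 146a + 106b = −84.7.
Solving gives a = 0.19527, b = −1.06801.
Then c = 252 − a·451 − b·-50 = 110.53.
At (471, 104): z = 92.0 − 111.1 + 110.53 = 91.4 m.

91 m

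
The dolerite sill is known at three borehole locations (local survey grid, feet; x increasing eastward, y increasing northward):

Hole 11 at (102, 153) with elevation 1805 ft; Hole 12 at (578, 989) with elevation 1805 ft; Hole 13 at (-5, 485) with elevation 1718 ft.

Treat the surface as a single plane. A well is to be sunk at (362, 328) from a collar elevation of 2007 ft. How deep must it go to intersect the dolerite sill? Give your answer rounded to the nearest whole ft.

155 ft

Two edge vectors: Hole 11→Hole 12 = (476, 836, 0), Hole 11→Hole 13 = (-107, 332, -87).
Normal n = (Hole 11→Hole 12) × (Hole 11→Hole 13) = (-72732, 41412, 247484).
So ∂z/∂x = −n_x/n_z = 0.29389 and ∂z/∂y = −n_y/n_z = −0.16733.
Intercept c from Hole 11: 1805 − 29.98 + 25.60 = 1800.63.
At (362, 328): z_contact = 106.4 − 54.9 + 1800.63 = 1852.1 ft.
Depth below ground = 2007 − 1852.1 = 155 ft.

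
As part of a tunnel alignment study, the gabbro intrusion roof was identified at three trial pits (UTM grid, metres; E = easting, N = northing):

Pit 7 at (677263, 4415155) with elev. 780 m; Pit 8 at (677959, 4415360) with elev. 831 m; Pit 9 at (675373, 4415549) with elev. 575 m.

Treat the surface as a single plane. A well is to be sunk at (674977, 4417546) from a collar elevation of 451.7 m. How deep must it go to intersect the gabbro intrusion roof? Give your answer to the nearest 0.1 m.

53.6 m

Two edge vectors: Pit 7→Pit 8 = (696, 205, 51), Pit 7→Pit 9 = (-1890, 394, -205).
Normal n = (Pit 7→Pit 8) × (Pit 7→Pit 9) = (-62119, 46290, 661674).
So ∂z/∂E = −n_x/n_z = 0.093881579 and ∂z/∂N = −n_y/n_z = −0.069958922.
Intercept c from Pit 7: 780 − 63582.52 + 308879.49 = 246076.97.
At (674977, 4417546): z_contact = 63367.91 − 309046.76 + 246076.97 = 398.11 m.
Depth below ground = 451.7 − 398.11 = 53.6 m.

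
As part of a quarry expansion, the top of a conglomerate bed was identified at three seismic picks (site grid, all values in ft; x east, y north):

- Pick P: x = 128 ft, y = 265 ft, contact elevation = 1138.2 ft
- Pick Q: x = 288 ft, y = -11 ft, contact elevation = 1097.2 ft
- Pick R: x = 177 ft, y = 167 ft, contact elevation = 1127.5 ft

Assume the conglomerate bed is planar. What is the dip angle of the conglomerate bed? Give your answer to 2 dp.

Let the plane be z = a·x + b·y + c.
Pick Q−Pick P: 160a − 276b = −41;  Pick R−Pick P: 49a − 98b = −10.7.
Solving gives a = −0.49388, b = −0.13776.
Gradient magnitude |∇z| = √(a² + b²) = √(0.24392 + 0.01898) = 0.51273.
True dip = arctan(0.51273) = 27.15°, dipping toward ENE (azimuth ≈ 074°).

27.15°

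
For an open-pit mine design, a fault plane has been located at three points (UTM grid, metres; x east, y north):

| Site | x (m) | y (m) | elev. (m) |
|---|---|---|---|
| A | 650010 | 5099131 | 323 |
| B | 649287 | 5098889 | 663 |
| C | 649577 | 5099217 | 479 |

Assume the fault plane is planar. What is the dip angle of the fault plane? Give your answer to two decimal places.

24.28°

Two edge vectors: A→B = (-723, -242, 340), A→C = (-433, 86, 156).
Normal n = (A→B) × (A→C) = (-66992, -34432, -166964).
So ∂z/∂x = −n_x/n_z = −0.40124 and ∂z/∂y = −n_y/n_z = −0.20622.
Gradient magnitude |∇z| = √(a² + b²) = √(0.16099 + 0.04253) = 0.45113.
True dip = arctan(0.45113) = 24.28°, dipping toward ENE (azimuth ≈ 063°).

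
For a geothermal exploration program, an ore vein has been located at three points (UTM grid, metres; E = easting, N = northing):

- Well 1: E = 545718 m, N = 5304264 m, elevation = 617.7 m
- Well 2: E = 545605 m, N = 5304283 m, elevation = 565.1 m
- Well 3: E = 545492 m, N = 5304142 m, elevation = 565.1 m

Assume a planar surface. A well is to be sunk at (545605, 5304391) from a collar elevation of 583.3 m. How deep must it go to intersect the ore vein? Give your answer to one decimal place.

Two edge vectors: Well 1→Well 2 = (-113, 19, -52.6), Well 1→Well 3 = (-226, -122, -52.6).
Normal n = (Well 1→Well 2) × (Well 1→Well 3) = (-7416.6, 5943.8, 18080).
So ∂z/∂E = −n_x/n_z = 0.410210177 and ∂z/∂N = −n_y/n_z = −0.328750000.
Intercept c from Well 1: 617.7 − 223859.08 + 1743776.79 = 1520535.41.
At (545605, 5304391): z_contact = 223812.72 − 1743818.54 + 1520535.41 = 529.59 m.
Depth below ground = 583.3 − 529.59 = 53.7 m.

53.7 m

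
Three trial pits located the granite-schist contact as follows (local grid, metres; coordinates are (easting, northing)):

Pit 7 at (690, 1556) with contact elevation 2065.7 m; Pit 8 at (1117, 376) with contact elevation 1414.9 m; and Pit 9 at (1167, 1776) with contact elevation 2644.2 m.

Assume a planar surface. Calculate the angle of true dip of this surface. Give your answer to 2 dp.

49.75°

Let the plane be z = a·E + b·N + c.
Pit 8−Pit 7: 427a − 1180b = −650.8;  Pit 9−Pit 7: 477a + 220b = 578.5.
Solving gives a = 0.82134, b = 0.84874.
Gradient magnitude |∇z| = √(a² + b²) = √(0.67459 + 0.72036) = 1.18108.
True dip = arctan(1.18108) = 49.75°, dipping toward SW (azimuth ≈ 224°).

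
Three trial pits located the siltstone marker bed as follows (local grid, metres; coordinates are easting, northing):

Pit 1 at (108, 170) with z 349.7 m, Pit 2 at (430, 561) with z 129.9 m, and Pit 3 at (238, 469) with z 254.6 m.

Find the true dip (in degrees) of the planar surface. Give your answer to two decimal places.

32.19°

Let the plane be z = a·easting + b·northing + c.
Pit 2−Pit 1: 322a + 391b = −219.8;  Pit 3−Pit 1: 130a + 299b = −95.1.
Solving gives a = −0.62788, b = −0.04507.
Gradient magnitude |∇z| = √(a² + b²) = √(0.39424 + 0.00203) = 0.62950.
True dip = arctan(0.62950) = 32.19°, dipping toward E (azimuth ≈ 086°).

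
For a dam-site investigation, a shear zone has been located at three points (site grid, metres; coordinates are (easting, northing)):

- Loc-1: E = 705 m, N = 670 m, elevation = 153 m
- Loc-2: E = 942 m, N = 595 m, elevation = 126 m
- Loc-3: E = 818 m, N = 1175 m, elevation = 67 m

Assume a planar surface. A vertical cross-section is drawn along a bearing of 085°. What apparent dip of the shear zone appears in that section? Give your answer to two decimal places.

Two edge vectors: Loc-1→Loc-2 = (237, -75, -27), Loc-1→Loc-3 = (113, 505, -86).
Normal n = (Loc-1→Loc-2) × (Loc-1→Loc-3) = (20085, 17331, 128160).
So ∂z/∂E = −n_x/n_z = −0.15672 and ∂z/∂N = −n_y/n_z = −0.13523.
Unit vector along 085° is (sin 85°, cos 85°) = (0.9962, 0.0872).
Slope in that direction = a·(0.9962) + b·(0.0872) = −0.16791.
Apparent dip = arctan|0.16791| = 9.53° (true dip is 11.7°, so apparent ≤ true as expected).

9.53°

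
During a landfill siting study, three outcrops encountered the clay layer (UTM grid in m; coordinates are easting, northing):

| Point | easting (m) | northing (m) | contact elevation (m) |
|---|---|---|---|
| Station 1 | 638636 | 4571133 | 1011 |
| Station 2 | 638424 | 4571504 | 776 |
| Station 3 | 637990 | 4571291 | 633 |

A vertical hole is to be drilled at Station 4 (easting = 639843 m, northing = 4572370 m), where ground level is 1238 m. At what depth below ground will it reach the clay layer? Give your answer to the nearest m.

Two edge vectors: Station 1→Station 2 = (-212, 371, -235), Station 1→Station 3 = (-646, 158, -378).
Normal n = (Station 1→Station 2) × (Station 1→Station 3) = (-103108, 71674, 206170).
So ∂z/∂easting = −n_x/n_z = 0.50011156 and ∂z/∂northing = −n_y/n_z = −0.34764515.
Intercept c from Station 1: 1011 − 319389.25 + 1589132.20 = 1270753.96.
At (639843, 4572370): z_contact = 319992.9 − 1589562.2 + 1270753.96 = 1184.6 m.
Depth below ground = 1238 − 1184.6 = 53 m.

53 m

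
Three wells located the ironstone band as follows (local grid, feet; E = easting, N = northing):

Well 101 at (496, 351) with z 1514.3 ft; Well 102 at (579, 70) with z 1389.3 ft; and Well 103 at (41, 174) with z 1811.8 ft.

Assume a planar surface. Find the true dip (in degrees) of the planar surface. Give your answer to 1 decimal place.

Let the plane be z = a·E + b·N + c.
Well 102−Well 101: 83a − 281b = −125;  Well 103−Well 101: −455a − 177b = 297.5.
Solving gives a = −0.74167, b = 0.22577.
Gradient magnitude |∇z| = √(a² + b²) = √(0.55008 + 0.05097) = 0.77527.
True dip = arctan(0.77527) = 37.8°, dipping toward ESE (azimuth ≈ 107°).

37.8°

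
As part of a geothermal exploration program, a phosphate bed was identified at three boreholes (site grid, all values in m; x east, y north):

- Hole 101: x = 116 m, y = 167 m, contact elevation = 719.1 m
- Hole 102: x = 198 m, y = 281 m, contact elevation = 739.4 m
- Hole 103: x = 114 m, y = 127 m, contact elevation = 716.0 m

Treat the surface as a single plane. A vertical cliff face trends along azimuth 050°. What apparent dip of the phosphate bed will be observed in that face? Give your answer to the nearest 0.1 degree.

Let the plane be z = a·x + b·y + c.
Hole 102−Hole 101: 82a + 114b = 20.3;  Hole 103−Hole 101: −2a − 40b = −3.1.
Solving gives a = 0.15026, b = 0.06999.
Unit vector along 050° is (sin 50°, cos 50°) = (0.7660, 0.6428).
Slope in that direction = a·(0.7660) + b·(0.6428) = 0.16009.
Apparent dip = arctan|0.16009| = 9.1° (true dip is 9.4°, so apparent ≤ true as expected).

9.1°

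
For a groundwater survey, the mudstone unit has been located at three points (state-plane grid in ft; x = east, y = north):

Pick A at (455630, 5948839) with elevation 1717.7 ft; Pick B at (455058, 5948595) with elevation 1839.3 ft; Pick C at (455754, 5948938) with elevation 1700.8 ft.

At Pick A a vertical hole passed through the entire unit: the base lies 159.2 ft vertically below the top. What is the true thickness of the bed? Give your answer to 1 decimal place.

149.6 ft

Two edge vectors: Pick A→Pick B = (-572, -244, 121.6), Pick A→Pick C = (124, 99, -16.9).
Normal n = (Pick A→Pick B) × (Pick A→Pick C) = (-7914.8, 5411.6, -26372).
So ∂z/∂x = −n_x/n_z = −0.30012 and ∂z/∂y = −n_y/n_z = 0.20520.
|∇z| = √(a²+b²) = 0.36357, so dip δ = arctan(0.36357) = 19.98°.
True thickness = vertical thickness × cos δ = 159.2 × cos 19.98° = 149.6 ft.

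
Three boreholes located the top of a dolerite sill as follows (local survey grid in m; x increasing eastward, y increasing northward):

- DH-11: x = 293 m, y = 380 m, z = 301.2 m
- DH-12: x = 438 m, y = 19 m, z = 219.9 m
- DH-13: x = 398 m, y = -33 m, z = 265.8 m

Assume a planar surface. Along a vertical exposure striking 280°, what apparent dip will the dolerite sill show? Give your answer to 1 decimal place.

42.1°

Two edge vectors: DH-11→DH-12 = (145, -361, -81.3), DH-11→DH-13 = (105, -413, -35.4).
Normal n = (DH-11→DH-12) × (DH-11→DH-13) = (-20797.5, -3403.5, -21980).
So ∂z/∂x = −n_x/n_z = −0.94620 and ∂z/∂y = −n_y/n_z = −0.15485.
Unit vector along 280° is (sin 280°, cos 280°) = (-0.9848, 0.1736).
Slope in that direction = a·(-0.9848) + b·(0.1736) = 0.90494.
Apparent dip = arctan|0.90494| = 42.1° (true dip is 43.8°, so apparent ≤ true as expected).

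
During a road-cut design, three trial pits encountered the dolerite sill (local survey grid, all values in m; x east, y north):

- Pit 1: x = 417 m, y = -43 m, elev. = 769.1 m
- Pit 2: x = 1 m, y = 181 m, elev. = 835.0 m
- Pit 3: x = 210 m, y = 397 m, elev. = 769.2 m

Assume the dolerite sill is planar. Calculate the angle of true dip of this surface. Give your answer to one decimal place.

Two edge vectors: Pit 1→Pit 2 = (-416, 224, 65.9), Pit 1→Pit 3 = (-207, 440, 0.1).
Normal n = (Pit 1→Pit 2) × (Pit 1→Pit 3) = (-28973.6, -13599.7, -136672).
So ∂z/∂x = −n_x/n_z = −0.21199 and ∂z/∂y = −n_y/n_z = −0.09951.
Gradient magnitude |∇z| = √(a² + b²) = √(0.04494 + 0.00990) = 0.23419.
True dip = arctan(0.23419) = 13.2°, dipping toward ENE (azimuth ≈ 065°).

13.2°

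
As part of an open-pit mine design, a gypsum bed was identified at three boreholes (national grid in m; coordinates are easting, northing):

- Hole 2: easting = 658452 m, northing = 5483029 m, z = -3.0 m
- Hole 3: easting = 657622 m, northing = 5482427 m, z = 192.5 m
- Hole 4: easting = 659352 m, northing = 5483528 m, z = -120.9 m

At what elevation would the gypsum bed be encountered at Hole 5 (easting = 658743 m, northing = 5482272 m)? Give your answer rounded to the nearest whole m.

Two edge vectors: Hole 2→Hole 3 = (-830, -602, 195.5), Hole 2→Hole 4 = (900, 499, -117.9).
Normal n = (Hole 2→Hole 3) × (Hole 2→Hole 4) = (-26578.7, 78093, 127630).
So ∂z/∂easting = −n_x/n_z = 0.20824806 and ∂z/∂northing = −n_y/n_z = −0.61187025.
Intercept c from Hole 2: -3 − 137121.35 + 3354902.32 = 3217777.97.
At (658743, 5482272): z = 137182.0 − 3354439.1 + 3217777.97 = 520.8 m.

521 m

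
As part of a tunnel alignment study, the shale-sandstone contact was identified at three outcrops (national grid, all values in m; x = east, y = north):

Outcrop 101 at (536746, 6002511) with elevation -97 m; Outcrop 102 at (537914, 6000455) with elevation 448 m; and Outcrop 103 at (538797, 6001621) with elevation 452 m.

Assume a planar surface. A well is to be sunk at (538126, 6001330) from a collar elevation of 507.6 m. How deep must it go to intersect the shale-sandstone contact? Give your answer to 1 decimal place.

Two edge vectors: Outcrop 101→Outcrop 102 = (1168, -2056, 545), Outcrop 101→Outcrop 103 = (2051, -890, 549).
Normal n = (Outcrop 101→Outcrop 102) × (Outcrop 101→Outcrop 103) = (-643694, 476563, 3177336).
So ∂z/∂x = −n_x/n_z = 0.202589213 and ∂z/∂y = −n_y/n_z = −0.149988229.
Intercept c from Outcrop 101: -97 − 108738.95 + 900306.00 = 791470.05.
At (538126, 6001330): z_contact = 109018.52 − 900128.86 + 791470.05 = 359.71 m.
Depth below ground = 507.6 − 359.71 = 147.9 m.

147.9 m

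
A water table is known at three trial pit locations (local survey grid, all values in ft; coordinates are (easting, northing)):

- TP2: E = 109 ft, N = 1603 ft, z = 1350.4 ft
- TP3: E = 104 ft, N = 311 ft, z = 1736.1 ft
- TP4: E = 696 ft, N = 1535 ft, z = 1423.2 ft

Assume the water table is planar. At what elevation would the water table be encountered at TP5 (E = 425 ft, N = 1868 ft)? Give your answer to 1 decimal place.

1299.4 ft

Two edge vectors: TP2→TP3 = (-5, -1292, 385.7), TP2→TP4 = (587, -68, 72.8).
Normal n = (TP2→TP3) × (TP2→TP4) = (-67830, 226769.9, 758744).
So ∂z/∂E = −n_x/n_z = 0.089398 and ∂z/∂N = −n_y/n_z = −0.298875.
Intercept c from TP2: 1350.4 − 9.74 + 479.10 = 1819.75.
At (425, 1868): z = 38.0 − 558.3 + 1819.75 = 1299.4 ft.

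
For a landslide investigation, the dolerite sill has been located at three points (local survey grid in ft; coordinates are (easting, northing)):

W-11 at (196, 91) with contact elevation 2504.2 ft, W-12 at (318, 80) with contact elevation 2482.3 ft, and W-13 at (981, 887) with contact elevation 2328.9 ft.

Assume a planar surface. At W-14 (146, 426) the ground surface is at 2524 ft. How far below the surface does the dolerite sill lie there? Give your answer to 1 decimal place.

Two edge vectors: W-11→W-12 = (122, -11, -21.9), W-11→W-13 = (785, 796, -175.3).
Normal n = (W-11→W-12) × (W-11→W-13) = (19360.7, 4195.1, 105747).
So ∂z/∂E = −n_x/n_z = −0.18309 and ∂z/∂N = −n_y/n_z = −0.03967.
Intercept c from W-11: 2504.2 + 35.88 + 3.61 = 2543.69.
At (146, 426): z_contact = −26.73 − 16.90 + 2543.69 = 2500.06 ft.
Depth below ground = 2524 − 2500.06 = 23.9 ft.

23.9 ft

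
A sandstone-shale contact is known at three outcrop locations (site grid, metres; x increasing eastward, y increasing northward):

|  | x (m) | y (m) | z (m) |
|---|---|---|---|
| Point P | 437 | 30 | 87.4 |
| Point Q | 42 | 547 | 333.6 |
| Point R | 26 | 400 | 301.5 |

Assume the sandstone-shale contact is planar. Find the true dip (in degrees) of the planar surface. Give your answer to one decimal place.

Two edge vectors: Point P→Point Q = (-395, 517, 246.2), Point P→Point R = (-411, 370, 214.1).
Normal n = (Point P→Point Q) × (Point P→Point R) = (19595.7, -16618.7, 66337).
So ∂z/∂x = −n_x/n_z = −0.29540 and ∂z/∂y = −n_y/n_z = 0.25052.
Gradient magnitude |∇z| = √(a² + b²) = √(0.08726 + 0.06276) = 0.38732.
True dip = arctan(0.38732) = 21.2°, dipping toward SE (azimuth ≈ 130°).

21.2°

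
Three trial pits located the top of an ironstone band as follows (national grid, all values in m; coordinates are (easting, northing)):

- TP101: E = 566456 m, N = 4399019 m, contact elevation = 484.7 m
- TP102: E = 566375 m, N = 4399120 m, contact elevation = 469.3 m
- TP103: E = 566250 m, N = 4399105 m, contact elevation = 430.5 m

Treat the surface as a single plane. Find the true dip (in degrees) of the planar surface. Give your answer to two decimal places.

Two edge vectors: TP101→TP102 = (-81, 101, -15.4), TP101→TP103 = (-206, 86, -54.2).
Normal n = (TP101→TP102) × (TP101→TP103) = (-4149.8, -1217.8, 13840).
So ∂z/∂E = −n_x/n_z = 0.29984 and ∂z/∂N = −n_y/n_z = 0.08799.
Gradient magnitude |∇z| = √(a² + b²) = √(0.08990 + 0.00774) = 0.31249.
True dip = arctan(0.31249) = 17.35°, dipping toward WSW (azimuth ≈ 254°).

17.35°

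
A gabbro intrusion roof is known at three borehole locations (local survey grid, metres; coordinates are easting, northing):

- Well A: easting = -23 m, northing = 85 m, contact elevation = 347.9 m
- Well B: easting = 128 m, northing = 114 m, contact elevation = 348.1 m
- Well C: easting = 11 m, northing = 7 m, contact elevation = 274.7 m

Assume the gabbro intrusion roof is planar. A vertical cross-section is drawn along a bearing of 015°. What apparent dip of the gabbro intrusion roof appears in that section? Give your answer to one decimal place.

Two edge vectors: Well A→Well B = (151, 29, 0.2), Well A→Well C = (34, -78, -73.2).
Normal n = (Well A→Well B) × (Well A→Well C) = (-2107.2, 11060, -12764).
So ∂z/∂easting = −n_x/n_z = −0.16509 and ∂z/∂northing = −n_y/n_z = 0.86650.
Unit vector along 015° is (sin 15°, cos 15°) = (0.2588, 0.9659).
Slope in that direction = a·(0.2588) + b·(0.9659) = 0.79425.
Apparent dip = arctan|0.79425| = 38.5° (true dip is 41.4°, so apparent ≤ true as expected).

38.5°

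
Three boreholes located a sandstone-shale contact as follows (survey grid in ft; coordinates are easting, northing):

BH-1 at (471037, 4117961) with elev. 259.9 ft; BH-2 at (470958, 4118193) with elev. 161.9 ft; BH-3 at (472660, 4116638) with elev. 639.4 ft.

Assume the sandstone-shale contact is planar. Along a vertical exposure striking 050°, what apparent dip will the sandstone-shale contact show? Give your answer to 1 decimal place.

Let the plane be z = a·easting + b·northing + c.
BH-2−BH-1: −79a + 232b = −98;  BH-3−BH-1: 1623a − 1323b = 379.5.
Solving gives a = −0.15297, b = −0.47450.
Unit vector along 050° is (sin 50°, cos 50°) = (0.7660, 0.6428).
Slope in that direction = a·(0.7660) + b·(0.6428) = −0.42218.
Apparent dip = arctan|0.42218| = 22.9° (true dip is 26.5°, so apparent ≤ true as expected).

22.9°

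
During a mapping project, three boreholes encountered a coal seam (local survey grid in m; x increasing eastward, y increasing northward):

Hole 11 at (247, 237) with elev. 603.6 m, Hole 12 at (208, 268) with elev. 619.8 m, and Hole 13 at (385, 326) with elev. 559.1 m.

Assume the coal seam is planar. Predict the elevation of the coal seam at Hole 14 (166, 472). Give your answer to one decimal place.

648.3 m

Let the plane be z = a·x + b·y + c.
Hole 12−Hole 11: −39a + 31b = 16.2;  Hole 13−Hole 11: 138a + 89b = −44.5.
Solving gives a = −0.36409, b = 0.06454.
Then c = 603.6 − a·247 − b·237 = 678.23.
At (166, 472): z = −60.4 + 30.5 + 678.23 = 648.3 m.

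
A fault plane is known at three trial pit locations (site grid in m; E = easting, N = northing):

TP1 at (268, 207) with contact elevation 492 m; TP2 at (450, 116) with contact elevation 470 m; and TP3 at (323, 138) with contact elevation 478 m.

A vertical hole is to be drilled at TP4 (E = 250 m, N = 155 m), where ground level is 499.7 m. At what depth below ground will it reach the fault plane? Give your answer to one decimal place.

16.3 m

Let the plane be z = a·E + b·N + c.
TP2−TP1: 182a − 91b = −22;  TP3−TP1: 55a − 69b = −14.
Solving gives a = −0.03231, b = 0.17715.
Then c = 492 − a·268 − b·207 = 463.99.
At (250, 155): z_contact = −8.08 + 27.46 + 463.99 = 483.37 m.
Depth below ground = 499.7 − 483.37 = 16.3 m.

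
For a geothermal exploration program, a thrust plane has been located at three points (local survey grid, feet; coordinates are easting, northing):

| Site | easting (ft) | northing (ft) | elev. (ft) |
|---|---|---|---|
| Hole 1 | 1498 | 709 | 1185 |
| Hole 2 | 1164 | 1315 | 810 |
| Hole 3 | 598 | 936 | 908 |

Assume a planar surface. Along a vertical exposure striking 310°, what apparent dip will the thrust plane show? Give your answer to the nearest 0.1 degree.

Let the plane be z = a·easting + b·northing + c.
Hole 2−Hole 1: −334a + 606b = −375;  Hole 3−Hole 1: −900a + 227b = −277.
Solving gives a = 0.17619, b = −0.52170.
Unit vector along 310° is (sin 310°, cos 310°) = (-0.7660, 0.6428).
Slope in that direction = a·(-0.7660) + b·(0.6428) = −0.47032.
Apparent dip = arctan|0.47032| = 25.2° (true dip is 28.8°, so apparent ≤ true as expected).

25.2°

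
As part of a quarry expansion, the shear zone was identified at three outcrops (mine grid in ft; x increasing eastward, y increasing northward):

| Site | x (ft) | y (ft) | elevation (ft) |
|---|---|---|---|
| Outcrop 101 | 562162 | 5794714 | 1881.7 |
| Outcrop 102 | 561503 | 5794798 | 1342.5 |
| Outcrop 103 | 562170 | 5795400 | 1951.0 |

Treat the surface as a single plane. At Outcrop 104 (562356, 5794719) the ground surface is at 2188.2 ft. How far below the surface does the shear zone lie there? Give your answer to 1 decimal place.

Let the plane be z = a·x + b·y + c.
Outcrop 102−Outcrop 101: −659a + 84b = −539.2;  Outcrop 103−Outcrop 101: 8a + 686b = 69.3.
Solving gives a = 0.829852500, b = 0.091342828.
Then c = 1881.7 − a·562162 − b·5794714 = −993935.41.
At (562356, 5794719): z_contact = 466672.53 + 529306.02 − 993935.41 = 2043.15 ft.
Depth below ground = 2188.2 − 2043.15 = 145.1 ft.

145.1 ft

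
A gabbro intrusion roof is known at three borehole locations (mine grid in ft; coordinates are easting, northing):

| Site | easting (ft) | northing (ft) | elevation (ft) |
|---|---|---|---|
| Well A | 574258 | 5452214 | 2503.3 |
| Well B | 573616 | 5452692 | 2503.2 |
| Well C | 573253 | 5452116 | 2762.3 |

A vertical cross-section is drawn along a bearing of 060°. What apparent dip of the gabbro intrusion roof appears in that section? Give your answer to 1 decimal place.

19.3°

Let the plane be z = a·easting + b·northing + c.
Well B−Well A: −642a + 478b = −0.1;  Well C−Well A: −1005a − 98b = 259.
Solving gives a = −0.22785, b = −0.30623.
Unit vector along 060° is (sin 60°, cos 60°) = (0.8660, 0.5000).
Slope in that direction = a·(0.8660) + b·(0.5000) = −0.35044.
Apparent dip = arctan|0.35044| = 19.3° (true dip is 20.9°, so apparent ≤ true as expected).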